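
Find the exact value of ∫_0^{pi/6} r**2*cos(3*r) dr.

-2/27 + pi**2/108

Integrate by parts twice (u = r^2, dv = cos(3*r) dr).
An antiderivative is F(r) = r**2*sin(3*r)/3 + 2*r*cos(3*r)/9 - 2*sin(3*r)/27.
Then F(pi/6) - F(0) = (-2/27 + pi**2/108) - (0) = -2/27 + pi**2/108.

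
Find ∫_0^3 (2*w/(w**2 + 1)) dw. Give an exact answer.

Let u = w**2 + 1, so du = 2*w dw. When w = 0, u = 1; when w = 3, u = 10.
The integral becomes ∫ 1/u du from 1 to 10, with antiderivative log(u).
Back in w: F(w) = log(w**2 + 1).
Then F(3) - F(0) = (log(10)) - (0) = log(10).

log(10)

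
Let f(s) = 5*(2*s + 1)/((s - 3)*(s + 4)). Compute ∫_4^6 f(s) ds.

Factor the denominator: s**2 + s - 12 = (s + 4)(s - 3).
Partial fractions: 5*(2*s + 1)/((s - 3)*(s + 4)) = 5/(s + 4) + 5/(s - 3).
An antiderivative is F(s) = 5*log(s - 3) + 5*log(s + 4).
Then F(6) - F(4) = (5*log(2) + 5*log(3) + 5*log(5)) - (15*log(2)) = -10*log(2) + 5*log(3) + 5*log(5).

-10*log(2) + 5*log(3) + 5*log(5)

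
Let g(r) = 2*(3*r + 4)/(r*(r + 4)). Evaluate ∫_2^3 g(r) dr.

-6*log(2) - 2*log(3) + 4*log(7)

Factor the denominator: r**2 + 4*r = (r + 4)r.
Partial fractions: 2*(3*r + 4)/(r*(r + 4)) = 4/(r + 4) + 2/r.
An antiderivative is F(r) = 2*log(r) + 4*log(r + 4).
Then F(3) - F(2) = (2*log(3) + 4*log(7)) - (6*log(2) + 4*log(3)) = -6*log(2) - 2*log(3) + 4*log(7).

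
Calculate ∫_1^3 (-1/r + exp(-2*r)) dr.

-log(3) - exp(-6)/2 + exp(-2)/2

An antiderivative is F(r) = -log(r) - exp(-2*r)/2.
Then F(3) - F(1) = (-log(3) - exp(-6)/2) - (-exp(-2)/2) = -log(3) - exp(-6)/2 + exp(-2)/2.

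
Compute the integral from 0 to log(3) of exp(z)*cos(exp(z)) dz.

Let u = exp(z), so du = exp(z) dz. When z = 0, u = 1; when z = log(3), u = 3.
The integral becomes ∫ cos(u) du from 1 to 3, with antiderivative sin(u).
Back in z: F(z) = sin(exp(z)).
Then F(log(3)) - F(0) = (sin(3)) - (sin(1)) = -sin(1) + sin(3).

-sin(1) + sin(3)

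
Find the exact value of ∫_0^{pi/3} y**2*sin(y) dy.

Integrate by parts twice (u = y^2, dv = sin(y) dy).
An antiderivative is F(y) = -y**2*cos(y) + 2*y*sin(y) + 2*cos(y).
Then F(pi/3) - F(0) = (-pi**2/18 + 1 + sqrt(3)*pi/3) - (2) = -1 - pi**2/18 + sqrt(3)*pi/3.

-1 - pi**2/18 + sqrt(3)*pi/3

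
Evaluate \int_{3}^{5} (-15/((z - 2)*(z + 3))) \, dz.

Factor the denominator: z**2 + z - 6 = (z + 3)(z - 2).
Partial fractions: -15/((z - 2)*(z + 3)) = 3/(z + 3) - 3/(z - 2).
An antiderivative is F(z) = -3*log(z - 2) + 3*log(z + 3).
Then F(5) - F(3) = (-3*log(3) + 9*log(2)) - (3*log(2) + 3*log(3)) = -6*log(3) + 6*log(2).

-6*log(3) + 6*log(2)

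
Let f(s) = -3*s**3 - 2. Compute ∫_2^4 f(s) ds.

-184

By the power rule, an antiderivative is F(s) = -3*s**4/4 - 2*s.
Then F(4) - F(2) = (-200) - (-16) = -184.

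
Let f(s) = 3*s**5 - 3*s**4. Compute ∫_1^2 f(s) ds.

129/10

By the power rule, an antiderivative is F(s) = s**6/2 - 3*s**5/5.
Then F(2) - F(1) = (64/5) - (-1/10) = 129/10.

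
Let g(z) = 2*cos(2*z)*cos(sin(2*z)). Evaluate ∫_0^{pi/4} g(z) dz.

sin(1)

Let u = sin(2*z), so du = 2*cos(2*z) dz. When z = 0, u = 0; when z = pi/4, u = 1.
The integral becomes ∫ cos(u) du from 0 to 1, with antiderivative sin(u).
Back in z: F(z) = sin(sin(2*z)).
Then F(pi/4) - F(0) = (sin(1)) - (0) = sin(1).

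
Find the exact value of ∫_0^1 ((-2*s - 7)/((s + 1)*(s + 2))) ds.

-8*log(2) + 3*log(3)

Factor the denominator: s**2 + 3*s + 2 = (s + 2)(s + 1).
Partial fractions: (-2*s - 7)/((s + 1)*(s + 2)) = 3/(s + 2) - 5/(s + 1).
An antiderivative is F(s) = -5*log(s + 1) + 3*log(s + 2).
Then F(1) - F(0) = (log(27/32)) - (log(8)) = -8*log(2) + 3*log(3).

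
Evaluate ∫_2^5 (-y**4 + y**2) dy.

-2898/5

By the power rule, an antiderivative is F(y) = -y**5/5 + y**3/3.
Then F(5) - F(2) = (-1750/3) - (-56/15) = -2898/5.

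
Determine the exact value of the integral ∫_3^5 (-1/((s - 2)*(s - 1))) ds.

log(2/3)

Factor the denominator: s**2 - 3*s + 2 = (s - 1)(s - 2).
Partial fractions: -1/((s - 2)*(s - 1)) = 1/(s - 1) - 1/(s - 2).
An antiderivative is F(s) = -log(s - 2) + log(s - 1).
Then F(5) - F(3) = (log(4/3)) - (log(2)) = log(2/3).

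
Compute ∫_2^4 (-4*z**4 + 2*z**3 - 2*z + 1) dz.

-3418/5

By the power rule, an antiderivative is F(z) = -4*z**5/5 + z**4/2 - z**2 + z.
Then F(4) - F(2) = (-3516/5) - (-98/5) = -3418/5.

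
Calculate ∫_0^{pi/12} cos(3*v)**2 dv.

Use the identity cos^2(3*v) = (1 + cos(6*v))/2.
An antiderivative is F(v) = v/2 + sin(6*v)/12.
Then F(pi/12) - F(0) = (1/12 + pi/24) - (0) = 1/12 + pi/24.

1/12 + pi/24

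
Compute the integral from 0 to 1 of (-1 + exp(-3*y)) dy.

-2/3 - exp(-3)/3

An antiderivative is F(y) = -y - exp(-3*y)/3.
Then F(1) - F(0) = (-1 - exp(-3)/3) - (-1/3) = -2/3 - exp(-3)/3.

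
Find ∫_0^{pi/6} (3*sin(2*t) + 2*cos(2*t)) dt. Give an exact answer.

3/4 + sqrt(3)/2

An antiderivative is F(t) = sin(2*t) - 3*cos(2*t)/2.
Then F(pi/6) - F(0) = (-3/4 + sqrt(3)/2) - (-3/2) = 3/4 + sqrt(3)/2.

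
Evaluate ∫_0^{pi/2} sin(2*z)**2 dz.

pi/4

Use the identity sin^2(2*z) = (1 - cos(4*z))/2.
An antiderivative is F(z) = z/2 - sin(4*z)/8.
Then F(pi/2) - F(0) = (pi/4) - (0) = pi/4.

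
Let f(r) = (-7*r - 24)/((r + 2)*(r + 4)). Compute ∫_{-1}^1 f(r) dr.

-3*log(3) - 2*log(5)

Factor the denominator: r**2 + 6*r + 8 = (r + 4)(r + 2).
Partial fractions: (-7*r - 24)/((r + 2)*(r + 4)) = -2/(r + 4) - 5/(r + 2).
An antiderivative is F(r) = -5*log(r + 2) - 2*log(r + 4).
Then F(1) - F(-1) = (-5*log(3) - 2*log(5)) - (-log(9)) = -3*log(3) - 2*log(5).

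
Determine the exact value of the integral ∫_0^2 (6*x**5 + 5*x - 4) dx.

66

By the power rule, an antiderivative is F(x) = x**6 + 5*x**2/2 - 4*x.
Then F(2) - F(0) = (66) - (0) = 66.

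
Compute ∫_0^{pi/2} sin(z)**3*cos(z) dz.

Let u = sin(z), so du = cos(z) dz. When z = 0, u = 0; when z = pi/2, u = 1.
The integral becomes ∫ u**3 du from 0 to 1, with antiderivative u**4/4.
Back in z: F(z) = sin(z)**4/4.
Then F(pi/2) - F(0) = (1/4) - (0) = 1/4.

1/4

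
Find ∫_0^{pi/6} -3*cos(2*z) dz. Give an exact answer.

-3*sqrt(3)/4

An antiderivative is F(z) = -3*sin(2*z)/2.
Then F(pi/6) - F(0) = (-3*sqrt(3)/4) - (0) = -3*sqrt(3)/4.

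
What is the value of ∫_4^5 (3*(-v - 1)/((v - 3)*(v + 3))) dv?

log(7/32)

Factor the denominator: v**2 - 9 = (v + 3)(v - 3).
Partial fractions: 3*(-v - 1)/((v - 3)*(v + 3)) = -1/(v + 3) - 2/(v - 3).
An antiderivative is F(v) = -2*log(v - 3) - log(v + 3).
Then F(5) - F(4) = (-log(32)) - (-log(7)) = log(7/32).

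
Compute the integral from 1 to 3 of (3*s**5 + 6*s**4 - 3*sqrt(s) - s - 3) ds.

3232/5 - 6*sqrt(3)

By the power rule, an antiderivative is F(s) = s**6/2 + 6*s**5/5 - 2*s**(3/2) - s**2/2 - 3*s.
Then F(3) - F(1) = (3213/5 - 6*sqrt(3)) - (-19/5) = 3232/5 - 6*sqrt(3).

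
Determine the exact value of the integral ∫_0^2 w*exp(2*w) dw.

1/4 + 3*exp(4)/4

Integrate by parts once (u = w, dv = exp(2*w) dw).
An antiderivative is F(w) = (2*w - 1)*exp(2*w)/4.
Then F(2) - F(0) = (3*exp(4)/4) - (-1/4) = 1/4 + 3*exp(4)/4.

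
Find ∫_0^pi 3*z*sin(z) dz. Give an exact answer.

3*pi

Integrate by parts once (u = z, dv = 3*sin(z) dz).
An antiderivative is F(z) = -3*z*cos(z) + 3*sin(z).
Then F(pi) - F(0) = (3*pi) - (0) = 3*pi.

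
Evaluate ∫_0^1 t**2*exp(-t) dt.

2 - 5*exp(-1)

Integrate by parts twice (u = t^2, dv = exp(-t) dt).
An antiderivative is F(t) = (-t**2 - 2*t - 2)*exp(-t).
Then F(1) - F(0) = (-5*exp(-1)) - (-2) = 2 - 5*exp(-1).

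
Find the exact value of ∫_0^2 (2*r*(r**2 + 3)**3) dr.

580

Let u = r**2 + 3, so du = 2*r dr. When r = 0, u = 3; when r = 2, u = 7.
The integral becomes ∫ u**3 du from 3 to 7, with antiderivative u**4/4.
Back in r: F(r) = (r**2 + 3)**4/4.
Then F(2) - F(0) = (2401/4) - (81/4) = 580.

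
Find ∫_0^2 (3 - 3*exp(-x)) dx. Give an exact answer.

3*exp(-2) + 3

An antiderivative is F(x) = 3*x + 3*exp(-x).
Then F(2) - F(0) = (3*exp(-2) + 6) - (3) = 3*exp(-2) + 3.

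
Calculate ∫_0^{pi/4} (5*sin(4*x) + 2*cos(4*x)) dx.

An antiderivative is F(x) = sin(4*x)/2 - 5*cos(4*x)/4.
Then F(pi/4) - F(0) = (5/4) - (-5/4) = 5/2.

5/2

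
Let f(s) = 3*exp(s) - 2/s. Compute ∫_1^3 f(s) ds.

-3*exp(1) - log(9) + 3*exp(3)

An antiderivative is F(s) = 3*exp(s) - 2*log(s).
Then F(3) - F(1) = (-log(9) + 3*exp(3)) - (3*exp(1)) = -3*exp(1) - log(9) + 3*exp(3).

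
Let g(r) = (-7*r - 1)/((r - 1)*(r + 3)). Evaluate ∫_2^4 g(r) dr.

Factor the denominator: r**2 + 2*r - 3 = (r + 3)(r - 1).
Partial fractions: (-7*r - 1)/((r - 1)*(r + 3)) = -5/(r + 3) - 2/(r - 1).
An antiderivative is F(r) = -2*log(r - 1) - 5*log(r + 3).
Then F(4) - F(2) = (-5*log(7) - 2*log(3)) - (-5*log(5)) = -5*log(7) - 2*log(3) + 5*log(5).

-5*log(7) - 2*log(3) + 5*log(5)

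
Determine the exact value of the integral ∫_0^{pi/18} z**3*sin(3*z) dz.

-1/27 - sqrt(3)*pi**3/34992 + pi**2/1944 + sqrt(3)*pi/162

Integrate by parts 3 times (u = z^3, dv = sin(3*z) dz).
An antiderivative is F(z) = -z**3*cos(3*z)/3 + z**2*sin(3*z)/3 + 2*z*cos(3*z)/9 - 2*sin(3*z)/27.
Then F(pi/18) - F(0) = (-1/27 - sqrt(3)*pi**3/34992 + pi**2/1944 + sqrt(3)*pi/162) - (0) = -1/27 - sqrt(3)*pi**3/34992 + pi**2/1944 + sqrt(3)*pi/162.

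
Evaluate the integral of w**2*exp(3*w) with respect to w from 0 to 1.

Integrate by parts twice (u = w^2, dv = exp(3*w) dw).
An antiderivative is F(w) = (9*w**2 - 6*w + 2)*exp(3*w)/27.
Then F(1) - F(0) = (5*exp(3)/27) - (2/27) = -2/27 + 5*exp(3)/27.

-2/27 + 5*exp(3)/27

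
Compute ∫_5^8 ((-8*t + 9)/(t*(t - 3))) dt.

Factor the denominator: t**2 - 3*t = t(t - 3).
Partial fractions: (-8*t + 9)/(t*(t - 3)) = -3/t - 5/(t - 3).
An antiderivative is F(t) = -3*log(t) - 5*log(t - 3).
Then F(8) - F(5) = (-5*log(5) - 9*log(2)) - (-3*log(5) - 5*log(2)) = -2*log(5) - 4*log(2).

-2*log(5) - 4*log(2)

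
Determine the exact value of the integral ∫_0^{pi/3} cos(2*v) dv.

sqrt(3)/4

An antiderivative is F(v) = sin(2*v)/2.
Then F(pi/3) - F(0) = (sqrt(3)/4) - (0) = sqrt(3)/4.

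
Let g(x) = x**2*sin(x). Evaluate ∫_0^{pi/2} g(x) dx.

-2 + pi

Integrate by parts twice (u = x^2, dv = sin(x) dx).
An antiderivative is F(x) = -x**2*cos(x) + 2*x*sin(x) + 2*cos(x).
Then F(pi/2) - F(0) = (pi) - (2) = -2 + pi.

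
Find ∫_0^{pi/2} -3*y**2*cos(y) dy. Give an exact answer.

6 - 3*pi**2/4

Integrate by parts twice (u = y^2, dv = -3*cos(y) dy).
An antiderivative is F(y) = -3*y**2*sin(y) - 6*y*cos(y) + 6*sin(y).
Then F(pi/2) - F(0) = (6 - 3*pi**2/4) - (0) = 6 - 3*pi**2/4.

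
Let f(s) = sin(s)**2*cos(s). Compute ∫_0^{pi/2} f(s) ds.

1/3

Let u = sin(s), so du = cos(s) ds. When s = 0, u = 0; when s = pi/2, u = 1.
The integral becomes ∫ u**2 du from 0 to 1, with antiderivative u**3/3.
Back in s: F(s) = sin(s)**3/3.
Then F(pi/2) - F(0) = (1/3) - (0) = 1/3.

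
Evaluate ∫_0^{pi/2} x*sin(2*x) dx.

pi/4

Integrate by parts once (u = x, dv = sin(2*x) dx).
An antiderivative is F(x) = -x*cos(2*x)/2 + sin(2*x)/4.
Then F(pi/2) - F(0) = (pi/4) - (0) = pi/4.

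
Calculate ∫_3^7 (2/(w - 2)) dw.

log(25)

An antiderivative is F(w) = 2*log(w - 2).
Then F(7) - F(3) = (log(25)) - (0) = log(25).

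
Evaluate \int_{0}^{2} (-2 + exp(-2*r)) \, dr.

-7/2 - exp(-4)/2

An antiderivative is F(r) = -2*r - exp(-2*r)/2.
Then F(2) - F(0) = (-4 - exp(-4)/2) - (-1/2) = -7/2 - exp(-4)/2.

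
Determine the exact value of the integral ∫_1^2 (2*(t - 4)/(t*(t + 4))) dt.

Factor the denominator: t**2 + 4*t = (t + 4)t.
Partial fractions: 2*(t - 4)/(t*(t + 4)) = 4/(t + 4) - 2/t.
An antiderivative is F(t) = -2*log(t) + 4*log(t + 4).
Then F(2) - F(1) = (2*log(2) + 4*log(3)) - (4*log(5)) = -4*log(5) + 2*log(2) + 4*log(3).

-4*log(5) + 2*log(2) + 4*log(3)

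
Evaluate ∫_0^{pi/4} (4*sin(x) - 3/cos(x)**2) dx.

An antiderivative is F(x) = -4*cos(x) - 3*tan(x).
Then F(pi/4) - F(0) = (-3 - 2*sqrt(2)) - (-4) = 1 - 2*sqrt(2).

1 - 2*sqrt(2)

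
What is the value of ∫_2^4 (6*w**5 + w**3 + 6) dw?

By the power rule, an antiderivative is F(w) = w**6 + w**4/4 + 6*w.
Then F(4) - F(2) = (4184) - (80) = 4104.

4104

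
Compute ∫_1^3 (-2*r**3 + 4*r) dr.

By the power rule, an antiderivative is F(r) = -r**4/2 + 2*r**2.
Then F(3) - F(1) = (-45/2) - (3/2) = -24.

-24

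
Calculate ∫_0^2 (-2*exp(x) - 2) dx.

An antiderivative is F(x) = -2*x - 2*exp(x).
Then F(2) - F(0) = (-2*exp(2) - 4) - (-2) = -2*exp(2) - 2.

-2*exp(2) - 2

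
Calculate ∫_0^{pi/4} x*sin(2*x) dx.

Integrate by parts once (u = x, dv = sin(2*x) dx).
An antiderivative is F(x) = -x*cos(2*x)/2 + sin(2*x)/4.
Then F(pi/4) - F(0) = (1/4) - (0) = 1/4.

1/4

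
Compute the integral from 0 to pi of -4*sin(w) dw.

An antiderivative is F(w) = 4*cos(w).
Then F(pi) - F(0) = (-4) - (4) = -8.

-8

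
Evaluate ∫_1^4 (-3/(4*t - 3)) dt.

An antiderivative is F(t) = -3*log(4*t - 3)/4.
Then F(4) - F(1) = (-3*log(13)/4) - (0) = -3*log(13)/4.

-3*log(13)/4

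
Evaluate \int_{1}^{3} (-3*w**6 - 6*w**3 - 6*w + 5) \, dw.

-7496/7

By the power rule, an antiderivative is F(w) = -3*w**7/7 - 3*w**4/2 - 3*w**2 + 5*w.
Then F(3) - F(1) = (-14991/14) - (1/14) = -7496/7.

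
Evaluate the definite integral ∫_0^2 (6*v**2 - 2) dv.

By the power rule, an antiderivative is F(v) = 2*v**3 - 2*v.
Then F(2) - F(0) = (12) - (0) = 12.

12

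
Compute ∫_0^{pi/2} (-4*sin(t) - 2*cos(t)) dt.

-6

An antiderivative is F(t) = -2*sin(t) + 4*cos(t).
Then F(pi/2) - F(0) = (-2) - (4) = -6.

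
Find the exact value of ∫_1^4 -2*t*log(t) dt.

Integrate by parts once (u = ln t, dv = -2*t dt).
An antiderivative is F(t) = -t**2*(2*log(t) - 1)/2.
Then F(4) - F(1) = (8 - 32*log(2)) - (1/2) = 15/2 - 32*log(2).

15/2 - 32*log(2)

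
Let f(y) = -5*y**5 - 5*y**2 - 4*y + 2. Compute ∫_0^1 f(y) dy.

By the power rule, an antiderivative is F(y) = -5*y**6/6 - 5*y**3/3 - 2*y**2 + 2*y.
Then F(1) - F(0) = (-5/2) - (0) = -5/2.

-5/2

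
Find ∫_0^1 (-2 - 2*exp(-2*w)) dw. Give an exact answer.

An antiderivative is F(w) = -2*w + exp(-2*w).
Then F(1) - F(0) = (-2 + exp(-2)) - (1) = -3 + exp(-2).

-3 + exp(-2)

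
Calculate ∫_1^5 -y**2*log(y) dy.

Integrate by parts once (u = ln y, dv = -y**2 dy).
An antiderivative is F(y) = -y**3*(3*log(y) - 1)/9.
Then F(5) - F(1) = (125/9 - 125*log(5)/3) - (1/9) = 124/9 - 125*log(5)/3.

124/9 - 125*log(5)/3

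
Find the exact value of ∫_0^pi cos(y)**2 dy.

Use the identity cos^2(y) = (1 + cos(2*y))/2.
An antiderivative is F(y) = y/2 + sin(2*y)/4.
Then F(pi) - F(0) = (pi/2) - (0) = pi/2.

pi/2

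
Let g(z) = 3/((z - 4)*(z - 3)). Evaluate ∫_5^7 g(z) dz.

Factor the denominator: z**2 - 7*z + 12 = (z - 3)(z - 4).
Partial fractions: 3/((z - 4)*(z - 3)) = -3/(z - 3) + 3/(z - 4).
An antiderivative is F(z) = 3*log(z - 4) - 3*log(z - 3).
Then F(7) - F(5) = (log(27/64)) - (-log(8)) = log(27/8).

log(27/8)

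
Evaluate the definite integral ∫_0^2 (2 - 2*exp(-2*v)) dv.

exp(-4) + 3

An antiderivative is F(v) = 2*v + exp(-2*v).
Then F(2) - F(0) = (exp(-4) + 4) - (1) = exp(-4) + 3.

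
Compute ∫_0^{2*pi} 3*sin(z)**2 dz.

3*pi

Use the identity sin^2(z) = (1 - cos(2*z))/2.
An antiderivative is F(z) = 3*z/2 - 3*sin(2*z)/4.
Then F(2*pi) - F(0) = (3*pi) - (0) = 3*pi.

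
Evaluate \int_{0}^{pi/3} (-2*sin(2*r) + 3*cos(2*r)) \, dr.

An antiderivative is F(r) = 3*sin(2*r)/2 + cos(2*r).
Then F(pi/3) - F(0) = (-1/2 + 3*sqrt(3)/4) - (1) = -3/2 + 3*sqrt(3)/4.

-3/2 + 3*sqrt(3)/4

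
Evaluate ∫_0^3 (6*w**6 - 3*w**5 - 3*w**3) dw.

By the power rule, an antiderivative is F(w) = 6*w**7/7 - w**6/2 - 3*w**4/4.
Then F(3) - F(0) = (40581/28) - (0) = 40581/28.

40581/28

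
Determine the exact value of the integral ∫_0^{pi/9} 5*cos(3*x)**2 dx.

Use the identity cos^2(3*x) = (1 + cos(6*x))/2.
An antiderivative is F(x) = 5*x/2 + 5*sin(6*x)/12.
Then F(pi/9) - F(0) = (5*sqrt(3)/24 + 5*pi/18) - (0) = 5*sqrt(3)/24 + 5*pi/18.

5*sqrt(3)/24 + 5*pi/18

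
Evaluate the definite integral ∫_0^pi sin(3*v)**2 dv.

Use the identity sin^2(3*v) = (1 - cos(6*v))/2.
An antiderivative is F(v) = v/2 - sin(6*v)/12.
Then F(pi) - F(0) = (pi/2) - (0) = pi/2.

pi/2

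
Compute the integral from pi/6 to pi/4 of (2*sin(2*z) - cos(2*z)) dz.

sqrt(3)/4

An antiderivative is F(z) = -sin(2*z)/2 - cos(2*z).
Then F(pi/4) - F(pi/6) = (-1/2) - (-1/2 - sqrt(3)/4) = sqrt(3)/4.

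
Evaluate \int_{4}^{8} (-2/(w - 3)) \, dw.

-log(25)

An antiderivative is F(w) = -2*log(w - 3).
Then F(8) - F(4) = (-log(25)) - (0) = -log(25).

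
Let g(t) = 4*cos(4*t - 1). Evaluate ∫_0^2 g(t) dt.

sin(7) + sin(1)

Let u = 4*t - 1, so du = 4 dt. When t = 0, u = -1; when t = 2, u = 7.
The integral becomes ∫ cos(u) du from -1 to 7, with antiderivative sin(u).
Back in t: F(t) = sin(4*t - 1).
Then F(2) - F(0) = (sin(7)) - (-sin(1)) = sin(7) + sin(1).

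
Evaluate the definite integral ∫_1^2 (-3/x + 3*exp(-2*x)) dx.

An antiderivative is F(x) = -3*log(x) - 3*exp(-2*x)/2.
Then F(2) - F(1) = (-3*log(2) - 3*exp(-4)/2) - (-3*exp(-2)/2) = -3*log(2) - 3*exp(-4)/2 + 3*exp(-2)/2.

-3*log(2) - 3*exp(-4)/2 + 3*exp(-2)/2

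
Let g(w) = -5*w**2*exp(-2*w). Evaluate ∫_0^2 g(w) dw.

-5/4 + 65*exp(-4)/4

Integrate by parts twice (u = w^2, dv = -5*exp(-2*w) dw).
An antiderivative is F(w) = (10*w**2 + 10*w + 5)*exp(-2*w)/4.
Then F(2) - F(0) = (65*exp(-4)/4) - (5/4) = -5/4 + 65*exp(-4)/4.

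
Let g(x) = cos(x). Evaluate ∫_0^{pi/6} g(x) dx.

1/2

An antiderivative is F(x) = sin(x).
Then F(pi/6) - F(0) = (1/2) - (0) = 1/2.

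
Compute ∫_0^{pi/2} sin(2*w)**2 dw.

Use the identity sin^2(2*w) = (1 - cos(4*w))/2.
An antiderivative is F(w) = w/2 - sin(4*w)/8.
Then F(pi/2) - F(0) = (pi/4) - (0) = pi/4.

pi/4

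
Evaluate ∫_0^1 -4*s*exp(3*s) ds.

-8*exp(3)/9 - 4/9

Integrate by parts once (u = s, dv = -4*exp(3*s) ds).
An antiderivative is F(s) = (-12*s + 4)*exp(3*s)/9.
Then F(1) - F(0) = (-8*exp(3)/9) - (4/9) = -8*exp(3)/9 - 4/9.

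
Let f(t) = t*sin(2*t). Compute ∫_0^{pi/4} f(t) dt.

1/4

Integrate by parts once (u = t, dv = sin(2*t) dt).
An antiderivative is F(t) = -t*cos(2*t)/2 + sin(2*t)/4.
Then F(pi/4) - F(0) = (1/4) - (0) = 1/4.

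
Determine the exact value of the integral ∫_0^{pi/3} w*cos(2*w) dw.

-3/8 + sqrt(3)*pi/12

Integrate by parts once (u = w, dv = cos(2*w) dw).
An antiderivative is F(w) = w*sin(2*w)/2 + cos(2*w)/4.
Then F(pi/3) - F(0) = (-1/8 + sqrt(3)*pi/12) - (1/4) = -3/8 + sqrt(3)*pi/12.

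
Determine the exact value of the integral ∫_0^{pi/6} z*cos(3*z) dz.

Integrate by parts once (u = z, dv = cos(3*z) dz).
An antiderivative is F(z) = z*sin(3*z)/3 + cos(3*z)/9.
Then F(pi/6) - F(0) = (pi/18) - (1/9) = -1/9 + pi/18.

-1/9 + pi/18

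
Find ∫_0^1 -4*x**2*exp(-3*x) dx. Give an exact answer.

-8/27 + 68*exp(-3)/27

Integrate by parts twice (u = x^2, dv = -4*exp(-3*x) dx).
An antiderivative is F(x) = (36*x**2 + 24*x + 8)*exp(-3*x)/27.
Then F(1) - F(0) = (68*exp(-3)/27) - (8/27) = -8/27 + 68*exp(-3)/27.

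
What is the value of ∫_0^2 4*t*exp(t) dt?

Integrate by parts once (u = t, dv = 4*exp(t) dt).
An antiderivative is F(t) = (4*t - 4)*exp(t).
Then F(2) - F(0) = (4*exp(2)) - (-4) = 4 + 4*exp(2).

4 + 4*exp(2)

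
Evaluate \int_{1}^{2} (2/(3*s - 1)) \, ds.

-2*log(2)/3 + 2*log(5)/3

An antiderivative is F(s) = 2*log(3*s - 1)/3.
Then F(2) - F(1) = (2*log(5)/3) - (2*log(2)/3) = -2*log(2)/3 + 2*log(5)/3.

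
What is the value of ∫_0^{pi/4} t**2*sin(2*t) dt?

Integrate by parts twice (u = t^2, dv = sin(2*t) dt).
An antiderivative is F(t) = -t**2*cos(2*t)/2 + t*sin(2*t)/2 + cos(2*t)/4.
Then F(pi/4) - F(0) = (pi/8) - (1/4) = -1/4 + pi/8.

-1/4 + pi/8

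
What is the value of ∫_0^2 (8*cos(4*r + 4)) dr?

2*sin(12) - 2*sin(4)

Let u = 4*r + 4, so du = 4 dr. When r = 0, u = 4; when r = 2, u = 12.
The integral becomes 2·∫ cos(u) du from 4 to 12, with antiderivative 2*sin(u).
Back in r: F(r) = 2*sin(4*r + 4).
Then F(2) - F(0) = (2*sin(12)) - (2*sin(4)) = 2*sin(12) - 2*sin(4).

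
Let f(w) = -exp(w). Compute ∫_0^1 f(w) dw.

An antiderivative is F(w) = -exp(w).
Then F(1) - F(0) = (-E) - (-1) = 1 - E.

1 - E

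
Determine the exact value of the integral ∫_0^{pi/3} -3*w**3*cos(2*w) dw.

-27/16 - sqrt(3)*pi**3/36 + pi**2/8 + 3*sqrt(3)*pi/8

Integrate by parts 3 times (u = w^3, dv = -3*cos(2*w) dw).
An antiderivative is F(w) = -3*w**3*sin(2*w)/2 - 9*w**2*cos(2*w)/4 + 9*w*sin(2*w)/4 + 9*cos(2*w)/8.
Then F(pi/3) - F(0) = (-sqrt(3)*pi**3/36 - 9/16 + pi**2/8 + 3*sqrt(3)*pi/8) - (9/8) = -27/16 - sqrt(3)*pi**3/36 + pi**2/8 + 3*sqrt(3)*pi/8.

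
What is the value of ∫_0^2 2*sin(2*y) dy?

1 - cos(4)

Let u = 2*y, so du = 2 dy. When y = 0, u = 0; when y = 2, u = 4.
The integral becomes ∫ sin(u) du from 0 to 4, with antiderivative -cos(u).
Back in y: F(y) = -cos(2*y).
Then F(2) - F(0) = (-cos(4)) - (-1) = 1 - cos(4).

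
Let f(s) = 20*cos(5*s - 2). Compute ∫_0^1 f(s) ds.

4*sin(3) + 4*sin(2)

Let u = 5*s - 2, so du = 5 ds. When s = 0, u = -2; when s = 1, u = 3.
The integral becomes 4·∫ cos(u) du from -2 to 3, with antiderivative 4*sin(u).
Back in s: F(s) = 4*sin(5*s - 2).
Then F(1) - F(0) = (4*sin(3)) - (-4*sin(2)) = 4*sin(3) + 4*sin(2).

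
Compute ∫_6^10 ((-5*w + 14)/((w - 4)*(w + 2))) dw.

-5*log(3) + 4*log(2)

Factor the denominator: w**2 - 2*w - 8 = (w + 2)(w - 4).
Partial fractions: (-5*w + 14)/((w - 4)*(w + 2)) = -4/(w + 2) - 1/(w - 4).
An antiderivative is F(w) = -log(w - 4) - 4*log(w + 2).
Then F(10) - F(6) = (-9*log(2) - 5*log(3)) - (-13*log(2)) = -5*log(3) + 4*log(2).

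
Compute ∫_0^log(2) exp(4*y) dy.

15/4

Let u = exp(y), so du = exp(y) dy. When y = 0, u = 1; when y = log(2), u = 2.
The integral becomes ∫ u**3 du from 1 to 2, with antiderivative u**4/4.
Back in y: F(y) = exp(4*y)/4.
Then F(log(2)) - F(0) = (4) - (1/4) = 15/4.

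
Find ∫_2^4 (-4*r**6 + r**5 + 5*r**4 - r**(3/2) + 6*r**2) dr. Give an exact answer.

-263408/35 + 8*sqrt(2)/5

By the power rule, an antiderivative is F(r) = -4*r**7/7 + r**6/6 - 2*r**(5/2)/5 + r**5 + 2*r**3.
Then F(4) - F(2) = (-791744/105) - (-304/21 - 8*sqrt(2)/5) = -263408/35 + 8*sqrt(2)/5.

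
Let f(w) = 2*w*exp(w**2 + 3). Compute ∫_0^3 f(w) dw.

-exp(3) + exp(12)

Let u = w**2 + 3, so du = 2*w dw. When w = 0, u = 3; when w = 3, u = 12.
The integral becomes ∫ exp(u) du from 3 to 12, with antiderivative exp(u).
Back in w: F(w) = exp(w**2 + 3).
Then F(3) - F(0) = (exp(12)) - (exp(3)) = -exp(3) + exp(12).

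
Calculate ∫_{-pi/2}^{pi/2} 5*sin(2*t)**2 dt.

5*pi/2

Use the identity sin^2(2*t) = (1 - cos(4*t))/2.
An antiderivative is F(t) = 5*t/2 - 5*sin(4*t)/8.
Then F(pi/2) - F(-pi/2) = (5*pi/4) - (-5*pi/4) = 5*pi/2.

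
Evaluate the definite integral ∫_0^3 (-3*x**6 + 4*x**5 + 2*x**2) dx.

By the power rule, an antiderivative is F(x) = -3*x**7/7 + 2*x**6/3 + 2*x**3/3.
Then F(3) - F(0) = (-3033/7) - (0) = -3033/7.

-3033/7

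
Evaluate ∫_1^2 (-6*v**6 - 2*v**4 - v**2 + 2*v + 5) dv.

By the power rule, an antiderivative is F(v) = -6*v**7/7 - 2*v**5/5 - v**3/3 + v**2 + 5*v.
Then F(2) - F(1) = (-11674/105) - (463/105) = -12137/105.

-12137/105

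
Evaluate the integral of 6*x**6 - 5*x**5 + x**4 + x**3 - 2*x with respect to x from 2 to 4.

378704/35

By the power rule, an antiderivative is F(x) = 6*x**7/7 - 5*x**6/6 + x**5/5 + x**4/4 - x**2.
Then F(4) - F(2) = (1142704/105) - (6592/105) = 378704/35.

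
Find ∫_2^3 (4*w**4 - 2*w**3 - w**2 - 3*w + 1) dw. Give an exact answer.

1852/15

By the power rule, an antiderivative is F(w) = 4*w**5/5 - w**4/2 - w**3/3 - 3*w**2/2 + w.
Then F(3) - F(2) = (672/5) - (164/15) = 1852/15.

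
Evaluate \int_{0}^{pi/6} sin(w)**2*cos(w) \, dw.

1/24

Let u = sin(w), so du = cos(w) dw. When w = 0, u = 0; when w = pi/6, u = 1/2.
The integral becomes ∫ u**2 du from 0 to 1/2, with antiderivative u**3/3.
Back in w: F(w) = sin(w)**3/3.
Then F(pi/6) - F(0) = (1/24) - (0) = 1/24.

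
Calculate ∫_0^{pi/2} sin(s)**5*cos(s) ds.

1/6

Let u = sin(s), so du = cos(s) ds. When s = 0, u = 0; when s = pi/2, u = 1.
The integral becomes ∫ u**5 du from 0 to 1, with antiderivative u**6/6.
Back in s: F(s) = sin(s)**6/6.
Then F(pi/2) - F(0) = (1/6) - (0) = 1/6.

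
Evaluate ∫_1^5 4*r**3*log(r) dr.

Integrate by parts once (u = ln r, dv = 4*r**3 dr).
An antiderivative is F(r) = r**4*(4*log(r) - 1)/4.
Then F(5) - F(1) = (-625/4 + 625*log(5)) - (-1/4) = -156 + 625*log(5).

-156 + 625*log(5)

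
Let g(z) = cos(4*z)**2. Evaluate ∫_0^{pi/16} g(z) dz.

Use the identity cos^2(4*z) = (1 + cos(8*z))/2.
An antiderivative is F(z) = z/2 + sin(8*z)/16.
Then F(pi/16) - F(0) = (1/16 + pi/32) - (0) = 1/16 + pi/32.

1/16 + pi/32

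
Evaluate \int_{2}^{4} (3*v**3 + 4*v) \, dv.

By the power rule, an antiderivative is F(v) = 3*v**4/4 + 2*v**2.
Then F(4) - F(2) = (224) - (20) = 204.

204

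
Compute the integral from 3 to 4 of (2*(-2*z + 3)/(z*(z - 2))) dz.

-7*log(2) + 3*log(3)

Factor the denominator: z**2 - 2*z = z(z - 2).
Partial fractions: 2*(-2*z + 3)/(z*(z - 2)) = -3/z - 1/(z - 2).
An antiderivative is F(z) = -3*log(z) - log(z - 2).
Then F(4) - F(3) = (-7*log(2)) - (-log(27)) = -7*log(2) + 3*log(3).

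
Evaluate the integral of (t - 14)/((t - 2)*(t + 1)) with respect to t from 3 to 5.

log(3/32)

Factor the denominator: t**2 - t - 2 = (t + 1)(t - 2).
Partial fractions: (t - 14)/((t - 2)*(t + 1)) = 5/(t + 1) - 4/(t - 2).
An antiderivative is F(t) = -4*log(t - 2) + 5*log(t + 1).
Then F(5) - F(3) = (log(96)) - (10*log(2)) = log(3/32).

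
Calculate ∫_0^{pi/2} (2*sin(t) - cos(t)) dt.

1

An antiderivative is F(t) = -sin(t) - 2*cos(t).
Then F(pi/2) - F(0) = (-1) - (-2) = 1.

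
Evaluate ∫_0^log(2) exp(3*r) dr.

7/3

Let u = exp(r), so du = exp(r) dr. When r = 0, u = 1; when r = log(2), u = 2.
The integral becomes ∫ u**2 du from 1 to 2, with antiderivative u**3/3.
Back in r: F(r) = exp(3*r)/3.
Then F(log(2)) - F(0) = (8/3) - (1/3) = 7/3.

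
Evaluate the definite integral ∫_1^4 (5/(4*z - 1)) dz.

5*log(5)/4

An antiderivative is F(z) = 5*log(4*z - 1)/4.
Then F(4) - F(1) = (5*log(15)/4) - (5*log(3)/4) = 5*log(5)/4.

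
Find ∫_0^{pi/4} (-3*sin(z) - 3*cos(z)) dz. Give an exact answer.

An antiderivative is F(z) = -3*sin(z) + 3*cos(z).
Then F(pi/4) - F(0) = (0) - (3) = -3.

-3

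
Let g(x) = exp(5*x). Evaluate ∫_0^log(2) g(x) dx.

31/5

Let u = exp(x), so du = exp(x) dx. When x = 0, u = 1; when x = log(2), u = 2.
The integral becomes ∫ u**4 du from 1 to 2, with antiderivative u**5/5.
Back in x: F(x) = exp(5*x)/5.
Then F(log(2)) - F(0) = (32/5) - (1/5) = 31/5.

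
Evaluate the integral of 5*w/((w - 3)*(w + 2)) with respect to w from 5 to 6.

-2*log(7) + 3*log(2) + 3*log(3)

Factor the denominator: w**2 - w - 6 = (w + 2)(w - 3).
Partial fractions: 5*w/((w - 3)*(w + 2)) = 2/(w + 2) + 3/(w - 3).
An antiderivative is F(w) = 3*log(w - 3) + 2*log(w + 2).
Then F(6) - F(5) = (3*log(3) + 6*log(2)) - (3*log(2) + 2*log(7)) = -2*log(7) + 3*log(2) + 3*log(3).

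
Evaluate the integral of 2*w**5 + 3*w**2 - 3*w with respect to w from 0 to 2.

By the power rule, an antiderivative is F(w) = w**6/3 + w**3 - 3*w**2/2.
Then F(2) - F(0) = (70/3) - (0) = 70/3.

70/3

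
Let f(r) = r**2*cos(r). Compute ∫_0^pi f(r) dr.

-2*pi

Integrate by parts twice (u = r^2, dv = cos(r) dr).
An antiderivative is F(r) = r**2*sin(r) + 2*r*cos(r) - 2*sin(r).
Then F(pi) - F(0) = (-2*pi) - (0) = -2*pi.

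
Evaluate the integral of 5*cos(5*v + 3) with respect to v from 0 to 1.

-sin(3) + sin(8)

Let u = 5*v + 3, so du = 5 dv. When v = 0, u = 3; when v = 1, u = 8.
The integral becomes ∫ cos(u) du from 3 to 8, with antiderivative sin(u).
Back in v: F(v) = sin(5*v + 3).
Then F(1) - F(0) = (sin(8)) - (sin(3)) = -sin(3) + sin(8).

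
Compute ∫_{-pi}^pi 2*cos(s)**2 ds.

Use the identity cos^2(s) = (1 + cos(2*s))/2.
An antiderivative is F(s) = s + sin(2*s)/2.
Then F(pi) - F(-pi) = (pi) - (-pi) = 2*pi.

2*pi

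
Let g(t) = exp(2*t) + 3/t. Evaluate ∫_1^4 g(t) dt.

An antiderivative is F(t) = exp(2*t)/2 + 3*log(t).
Then F(4) - F(1) = (log(64) + exp(8)/2) - (exp(2)/2) = -exp(2)/2 + log(64) + exp(8)/2.

-exp(2)/2 + log(64) + exp(8)/2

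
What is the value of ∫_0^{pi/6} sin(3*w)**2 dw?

pi/12

Use the identity sin^2(3*w) = (1 - cos(6*w))/2.
An antiderivative is F(w) = w/2 - sin(6*w)/12.
Then F(pi/6) - F(0) = (pi/12) - (0) = pi/12.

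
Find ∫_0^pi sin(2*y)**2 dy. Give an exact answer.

Use the identity sin^2(2*y) = (1 - cos(4*y))/2.
An antiderivative is F(y) = y/2 - sin(4*y)/8.
Then F(pi) - F(0) = (pi/2) - (0) = pi/2.

pi/2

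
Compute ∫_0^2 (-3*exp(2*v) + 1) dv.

An antiderivative is F(v) = -3*exp(2*v)/2 + v.
Then F(2) - F(0) = (2 - 3*exp(4)/2) - (-3/2) = 7/2 - 3*exp(4)/2.

7/2 - 3*exp(4)/2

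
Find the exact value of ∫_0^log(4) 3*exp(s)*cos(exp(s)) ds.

-3*sin(1) + 3*sin(4)

Let u = exp(s), so du = exp(s) ds. When s = 0, u = 1; when s = log(4), u = 4.
The integral becomes 3·∫ cos(u) du from 1 to 4, with antiderivative 3*sin(u).
Back in s: F(s) = 3*sin(exp(s)).
Then F(log(4)) - F(0) = (3*sin(4)) - (3*sin(1)) = -3*sin(1) + 3*sin(4).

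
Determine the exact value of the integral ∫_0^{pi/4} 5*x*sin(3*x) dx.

Integrate by parts once (u = x, dv = 5*sin(3*x) dx).
An antiderivative is F(x) = -5*x*cos(3*x)/3 + 5*sin(3*x)/9.
Then F(pi/4) - F(0) = (5*sqrt(2)*(4 + 3*pi)/72) - (0) = 5*sqrt(2)*(4 + 3*pi)/72.

5*sqrt(2)*(4 + 3*pi)/72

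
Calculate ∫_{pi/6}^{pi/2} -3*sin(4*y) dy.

An antiderivative is F(y) = 3*cos(4*y)/4.
Then F(pi/2) - F(pi/6) = (3/4) - (-3/8) = 9/8.

9/8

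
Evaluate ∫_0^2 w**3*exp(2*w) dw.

Integrate by parts 3 times (u = w^3, dv = exp(2*w) dw).
An antiderivative is F(w) = (4*w**3 - 6*w**2 + 6*w - 3)*exp(2*w)/8.
Then F(2) - F(0) = (17*exp(4)/8) - (-3/8) = 3/8 + 17*exp(4)/8.

3/8 + 17*exp(4)/8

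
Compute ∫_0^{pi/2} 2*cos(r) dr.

An antiderivative is F(r) = 2*sin(r).
Then F(pi/2) - F(0) = (2) - (0) = 2.

2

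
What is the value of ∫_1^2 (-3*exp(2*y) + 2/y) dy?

-3*exp(4)/2 + log(4) + 3*exp(2)/2

An antiderivative is F(y) = -3*exp(2*y)/2 + 2*log(y).
Then F(2) - F(1) = (-3*exp(4)/2 + log(4)) - (-3*exp(2)/2) = -3*exp(4)/2 + log(4) + 3*exp(2)/2.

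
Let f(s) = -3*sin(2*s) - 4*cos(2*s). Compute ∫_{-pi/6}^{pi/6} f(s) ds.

An antiderivative is F(s) = -2*sin(2*s) + 3*cos(2*s)/2.
Then F(pi/6) - F(-pi/6) = (3/4 - sqrt(3)) - (3/4 + sqrt(3)) = -2*sqrt(3).

-2*sqrt(3)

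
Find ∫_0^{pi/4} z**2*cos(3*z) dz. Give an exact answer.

sqrt(2)*(-24*pi - 32 + 9*pi**2)/864

Integrate by parts twice (u = z^2, dv = cos(3*z) dz).
An antiderivative is F(z) = z**2*sin(3*z)/3 + 2*z*cos(3*z)/9 - 2*sin(3*z)/27.
Then F(pi/4) - F(0) = (sqrt(2)*(-24*pi - 32 + 9*pi**2)/864) - (0) = sqrt(2)*(-24*pi - 32 + 9*pi**2)/864.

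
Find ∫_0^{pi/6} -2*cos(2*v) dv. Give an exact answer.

-sqrt(3)/2

An antiderivative is F(v) = -sin(2*v).
Then F(pi/6) - F(0) = (-sqrt(3)/2) - (0) = -sqrt(3)/2.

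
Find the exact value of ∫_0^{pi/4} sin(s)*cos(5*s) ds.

Use the identity sin(s)cos(5*s) = [sin(6*s) + sin(-4*s)]/2.
An antiderivative is F(s) = cos(4*s)/8 - cos(6*s)/12.
Then F(pi/4) - F(0) = (-1/8) - (1/24) = -1/6.

-1/6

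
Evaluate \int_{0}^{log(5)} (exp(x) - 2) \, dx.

4 - 2*log(5)

An antiderivative is F(x) = -2*x + exp(x).
Then F(log(5)) - F(0) = (5 - log(25)) - (1) = 4 - 2*log(5).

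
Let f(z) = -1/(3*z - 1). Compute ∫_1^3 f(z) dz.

-2*log(2)/3

An antiderivative is F(z) = -log(3*z - 1)/3.
Then F(3) - F(1) = (-log(2)) - (-log(2)/3) = -2*log(2)/3.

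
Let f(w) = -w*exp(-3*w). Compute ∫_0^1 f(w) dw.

Integrate by parts once (u = w, dv = -exp(-3*w) dw).
An antiderivative is F(w) = (3*w + 1)*exp(-3*w)/9.
Then F(1) - F(0) = (4*exp(-3)/9) - (1/9) = (4 - exp(3))*exp(-3)/9.

(4 - exp(3))*exp(-3)/9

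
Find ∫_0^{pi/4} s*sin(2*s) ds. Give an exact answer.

1/4

Integrate by parts once (u = s, dv = sin(2*s) ds).
An antiderivative is F(s) = -s*cos(2*s)/2 + sin(2*s)/4.
Then F(pi/4) - F(0) = (1/4) - (0) = 1/4.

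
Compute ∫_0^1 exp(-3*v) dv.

An antiderivative is F(v) = -exp(-3*v)/3.
Then F(1) - F(0) = (-exp(-3)/3) - (-1/3) = -(1 - exp(3))*exp(-3)/3.

-(1 - exp(3))*exp(-3)/3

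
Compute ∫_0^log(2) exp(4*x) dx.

Let u = exp(x), so du = exp(x) dx. When x = 0, u = 1; when x = log(2), u = 2.
The integral becomes ∫ u**3 du from 1 to 2, with antiderivative u**4/4.
Back in x: F(x) = exp(4*x)/4.
Then F(log(2)) - F(0) = (4) - (1/4) = 15/4.

15/4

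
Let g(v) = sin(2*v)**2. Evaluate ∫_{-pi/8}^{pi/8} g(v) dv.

Use the identity sin^2(2*v) = (1 - cos(4*v))/2.
An antiderivative is F(v) = v/2 - sin(4*v)/8.
Then F(pi/8) - F(-pi/8) = (-1/8 + pi/16) - (1/8 - pi/16) = -1/4 + pi/8.

-1/4 + pi/8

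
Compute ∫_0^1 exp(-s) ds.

1 - exp(-1)

An antiderivative is F(s) = -exp(-s).
Then F(1) - F(0) = (-exp(-1)) - (-1) = 1 - exp(-1).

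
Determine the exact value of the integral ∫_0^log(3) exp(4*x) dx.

20

Let u = exp(x), so du = exp(x) dx. When x = 0, u = 1; when x = log(3), u = 3.
The integral becomes ∫ u**3 du from 1 to 3, with antiderivative u**4/4.
Back in x: F(x) = exp(4*x)/4.
Then F(log(3)) - F(0) = (81/4) - (1/4) = 20.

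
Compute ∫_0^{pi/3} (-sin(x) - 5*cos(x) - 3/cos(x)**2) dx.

An antiderivative is F(x) = -5*sin(x) + cos(x) - 3*tan(x).
Then F(pi/3) - F(0) = (1/2 - 11*sqrt(3)/2) - (1) = -11*sqrt(3)/2 - 1/2.

-11*sqrt(3)/2 - 1/2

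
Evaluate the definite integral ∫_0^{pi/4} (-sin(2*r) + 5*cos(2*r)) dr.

An antiderivative is F(r) = 5*sin(2*r)/2 + cos(2*r)/2.
Then F(pi/4) - F(0) = (5/2) - (1/2) = 2.

2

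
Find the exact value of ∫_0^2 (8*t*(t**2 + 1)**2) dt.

Let u = t**2 + 1, so du = 2*t dt. When t = 0, u = 1; when t = 2, u = 5.
The integral becomes 4·∫ u**2 du from 1 to 5, with antiderivative 4*u**3/3.
Back in t: F(t) = 4*(t**2 + 1)**3/3.
Then F(2) - F(0) = (500/3) - (4/3) = 496/3.

496/3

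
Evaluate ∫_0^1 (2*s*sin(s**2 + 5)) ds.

-cos(6) + cos(5)

Let u = s**2 + 5, so du = 2*s ds. When s = 0, u = 5; when s = 1, u = 6.
The integral becomes ∫ sin(u) du from 5 to 6, with antiderivative -cos(u).
Back in s: F(s) = -cos(s**2 + 5).
Then F(1) - F(0) = (-cos(6)) - (-cos(5)) = -cos(6) + cos(5).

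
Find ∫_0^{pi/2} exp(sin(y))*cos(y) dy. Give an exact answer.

-1 + E

Let u = sin(y), so du = cos(y) dy. When y = 0, u = 0; when y = pi/2, u = 1.
The integral becomes ∫ exp(u) du from 0 to 1, with antiderivative exp(u).
Back in y: F(y) = exp(sin(y)).
Then F(pi/2) - F(0) = (E) - (1) = -1 + E.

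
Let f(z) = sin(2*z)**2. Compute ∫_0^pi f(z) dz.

pi/2

Use the identity sin^2(2*z) = (1 - cos(4*z))/2.
An antiderivative is F(z) = z/2 - sin(4*z)/8.
Then F(pi) - F(0) = (pi/2) - (0) = pi/2.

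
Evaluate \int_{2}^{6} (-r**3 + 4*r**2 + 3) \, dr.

By the power rule, an antiderivative is F(r) = -r**4/4 + 4*r**3/3 + 3*r.
Then F(6) - F(2) = (-18) - (38/3) = -92/3.

-92/3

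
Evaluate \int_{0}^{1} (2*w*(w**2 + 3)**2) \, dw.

Let u = w**2 + 3, so du = 2*w dw. When w = 0, u = 3; when w = 1, u = 4.
The integral becomes ∫ u**2 du from 3 to 4, with antiderivative u**3/3.
Back in w: F(w) = (w**2 + 3)**3/3.
Then F(1) - F(0) = (64/3) - (9) = 37/3.

37/3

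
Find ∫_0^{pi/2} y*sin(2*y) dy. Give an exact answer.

pi/4

Integrate by parts once (u = y, dv = sin(2*y) dy).
An antiderivative is F(y) = -y*cos(2*y)/2 + sin(2*y)/4.
Then F(pi/2) - F(0) = (pi/4) - (0) = pi/4.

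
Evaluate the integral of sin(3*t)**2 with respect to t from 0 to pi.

pi/2

Use the identity sin^2(3*t) = (1 - cos(6*t))/2.
An antiderivative is F(t) = t/2 - sin(6*t)/12.
Then F(pi) - F(0) = (pi/2) - (0) = pi/2.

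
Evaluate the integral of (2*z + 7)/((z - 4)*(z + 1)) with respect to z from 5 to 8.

-log(3) + 7*log(2)

Factor the denominator: z**2 - 3*z - 4 = (z + 1)(z - 4).
Partial fractions: (2*z + 7)/((z - 4)*(z + 1)) = -1/(z + 1) + 3/(z - 4).
An antiderivative is F(z) = 3*log(z - 4) - log(z + 1).
Then F(8) - F(5) = (log(64/9)) - (-log(6)) = -log(3) + 7*log(2).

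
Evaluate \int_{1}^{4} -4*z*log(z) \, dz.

15 - 64*log(2)

Integrate by parts once (u = ln z, dv = -4*z dz).
An antiderivative is F(z) = -z**2*(2*log(z) - 1).
Then F(4) - F(1) = (16 - 64*log(2)) - (1) = 15 - 64*log(2).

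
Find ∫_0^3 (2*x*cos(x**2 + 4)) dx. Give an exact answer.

sin(13) - sin(4)

Let u = x**2 + 4, so du = 2*x dx. When x = 0, u = 4; when x = 3, u = 13.
The integral becomes ∫ cos(u) du from 4 to 13, with antiderivative sin(u).
Back in x: F(x) = sin(x**2 + 4).
Then F(3) - F(0) = (sin(13)) - (sin(4)) = sin(13) - sin(4).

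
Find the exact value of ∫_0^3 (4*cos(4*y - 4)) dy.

Let u = 4*y - 4, so du = 4 dy. When y = 0, u = -4; when y = 3, u = 8.
The integral becomes ∫ cos(u) du from -4 to 8, with antiderivative sin(u).
Back in y: F(y) = sin(4*y - 4).
Then F(3) - F(0) = (sin(8)) - (-sin(4)) = sin(4) + sin(8).

sin(4) + sin(8)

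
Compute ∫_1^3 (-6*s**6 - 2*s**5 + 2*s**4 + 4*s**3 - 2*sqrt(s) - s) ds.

By the power rule, an antiderivative is F(s) = -6*s**7/7 - s**6/3 + 2*s**5/5 + s**4 - 4*s**(3/2)/3 - s**2/2.
Then F(3) - F(1) = (-136071/70 - 4*sqrt(3)) - (-341/210) = -203936/105 - 4*sqrt(3).

-203936/105 - 4*sqrt(3)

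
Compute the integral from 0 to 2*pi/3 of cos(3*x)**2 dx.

Use the identity cos^2(3*x) = (1 + cos(6*x))/2.
An antiderivative is F(x) = x/2 + sin(6*x)/12.
Then F(2*pi/3) - F(0) = (pi/3) - (0) = pi/3.

pi/3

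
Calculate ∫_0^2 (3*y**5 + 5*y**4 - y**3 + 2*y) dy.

64

By the power rule, an antiderivative is F(y) = y**6/2 + y**5 - y**4/4 + y**2.
Then F(2) - F(0) = (64) - (0) = 64.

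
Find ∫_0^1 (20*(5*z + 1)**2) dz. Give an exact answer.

860/3

Let u = 5*z + 1, so du = 5 dz. When z = 0, u = 1; when z = 1, u = 6.
The integral becomes 4·∫ u**2 du from 1 to 6, with antiderivative 4*u**3/3.
Back in z: F(z) = 4*(5*z + 1)**3/3.
Then F(1) - F(0) = (288) - (4/3) = 860/3.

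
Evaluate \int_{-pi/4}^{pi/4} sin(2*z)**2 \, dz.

pi/4

Use the identity sin^2(2*z) = (1 - cos(4*z))/2.
An antiderivative is F(z) = z/2 - sin(4*z)/8.
Then F(pi/4) - F(-pi/4) = (pi/8) - (-pi/8) = pi/4.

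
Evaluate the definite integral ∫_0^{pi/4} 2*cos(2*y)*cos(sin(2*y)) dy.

sin(1)

Let u = sin(2*y), so du = 2*cos(2*y) dy. When y = 0, u = 0; when y = pi/4, u = 1.
The integral becomes ∫ cos(u) du from 0 to 1, with antiderivative sin(u).
Back in y: F(y) = sin(sin(2*y)).
Then F(pi/4) - F(0) = (sin(1)) - (0) = sin(1).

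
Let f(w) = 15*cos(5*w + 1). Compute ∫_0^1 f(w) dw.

Let u = 5*w + 1, so du = 5 dw. When w = 0, u = 1; when w = 1, u = 6.
The integral becomes 3·∫ cos(u) du from 1 to 6, with antiderivative 3*sin(u).
Back in w: F(w) = 3*sin(5*w + 1).
Then F(1) - F(0) = (3*sin(6)) - (3*sin(1)) = -3*sin(1) + 3*sin(6).

-3*sin(1) + 3*sin(6)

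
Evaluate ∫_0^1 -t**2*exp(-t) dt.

-2 + 5*exp(-1)

Integrate by parts twice (u = t^2, dv = -exp(-t) dt).
An antiderivative is F(t) = (t**2 + 2*t + 2)*exp(-t).
Then F(1) - F(0) = (5*exp(-1)) - (2) = -2 + 5*exp(-1).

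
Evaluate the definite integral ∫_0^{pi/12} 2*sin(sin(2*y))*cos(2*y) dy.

1 - cos(1/2)

Let u = sin(2*y), so du = 2*cos(2*y) dy. When y = 0, u = 0; when y = pi/12, u = 1/2.
The integral becomes ∫ sin(u) du from 0 to 1/2, with antiderivative -cos(u).
Back in y: F(y) = -cos(sin(2*y)).
Then F(pi/12) - F(0) = (-cos(1/2)) - (-1) = 1 - cos(1/2).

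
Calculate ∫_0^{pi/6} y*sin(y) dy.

-sqrt(3)*pi/12 + 1/2

Integrate by parts once (u = y, dv = sin(y) dy).
An antiderivative is F(y) = -y*cos(y) + sin(y).
Then F(pi/6) - F(0) = (-sqrt(3)*pi/12 + 1/2) - (0) = -sqrt(3)*pi/12 + 1/2.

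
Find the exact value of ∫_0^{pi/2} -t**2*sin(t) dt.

2 - pi

Integrate by parts twice (u = t^2, dv = -sin(t) dt).
An antiderivative is F(t) = t**2*cos(t) - 2*t*sin(t) - 2*cos(t).
Then F(pi/2) - F(0) = (-pi) - (-2) = 2 - pi.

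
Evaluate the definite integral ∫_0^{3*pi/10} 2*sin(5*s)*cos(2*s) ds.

sqrt(2*sqrt(5) + 10)/21 + 10/21

Use the identity sin(5*s)cos(2*s) = [sin(7*s) + sin(3*s)]/2.
An antiderivative is F(s) = -cos(3*s)/3 - cos(7*s)/7.
Then F(3*pi/10) - F(0) = (sqrt(2*sqrt(5) + 10)/21) - (-10/21) = sqrt(2*sqrt(5) + 10)/21 + 10/21.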